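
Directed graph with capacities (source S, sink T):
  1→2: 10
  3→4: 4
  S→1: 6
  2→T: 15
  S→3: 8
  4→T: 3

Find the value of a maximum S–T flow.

9

Augment S→1→2→T: bottleneck 6. Total 6.
Augment S→3→4→T: bottleneck 3. Total 9.
No augmenting path remains in the residual graph.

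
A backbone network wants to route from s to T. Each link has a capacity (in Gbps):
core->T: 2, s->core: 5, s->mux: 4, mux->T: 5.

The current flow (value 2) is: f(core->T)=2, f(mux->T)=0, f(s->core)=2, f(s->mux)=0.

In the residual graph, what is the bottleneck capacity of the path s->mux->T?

4

Residual capacities along the path: s->mux: 4, mux->T: 5.
Minimum is 4.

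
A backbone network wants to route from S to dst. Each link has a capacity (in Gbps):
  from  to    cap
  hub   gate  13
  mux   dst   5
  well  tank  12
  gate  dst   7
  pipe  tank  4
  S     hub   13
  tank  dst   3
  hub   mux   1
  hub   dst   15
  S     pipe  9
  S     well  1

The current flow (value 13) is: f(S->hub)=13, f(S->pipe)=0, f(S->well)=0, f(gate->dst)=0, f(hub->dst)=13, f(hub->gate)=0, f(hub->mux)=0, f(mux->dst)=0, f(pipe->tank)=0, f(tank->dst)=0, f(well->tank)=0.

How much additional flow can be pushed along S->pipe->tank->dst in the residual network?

Residual capacities along the path: S->pipe: 9, pipe->tank: 4, tank->dst: 3.
Minimum is 3.

3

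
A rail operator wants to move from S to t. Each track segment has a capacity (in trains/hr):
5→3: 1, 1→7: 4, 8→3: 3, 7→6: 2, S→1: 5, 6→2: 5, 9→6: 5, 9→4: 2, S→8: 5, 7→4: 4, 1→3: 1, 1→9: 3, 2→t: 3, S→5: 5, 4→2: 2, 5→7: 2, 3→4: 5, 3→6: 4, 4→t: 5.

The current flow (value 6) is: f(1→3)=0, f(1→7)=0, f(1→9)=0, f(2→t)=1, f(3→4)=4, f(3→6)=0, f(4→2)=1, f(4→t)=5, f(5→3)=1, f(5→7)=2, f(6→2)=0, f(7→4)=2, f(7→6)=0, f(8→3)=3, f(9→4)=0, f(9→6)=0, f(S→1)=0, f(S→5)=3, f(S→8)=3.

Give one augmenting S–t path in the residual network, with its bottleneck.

Residual along S→1→3→4→2→t: S→1: 5, 1→3: 1, 3→4: 1, 4→2: 1, 2→t: 2.
Bottleneck = min = 1.

S→1→3→4→2→t, bottleneck 1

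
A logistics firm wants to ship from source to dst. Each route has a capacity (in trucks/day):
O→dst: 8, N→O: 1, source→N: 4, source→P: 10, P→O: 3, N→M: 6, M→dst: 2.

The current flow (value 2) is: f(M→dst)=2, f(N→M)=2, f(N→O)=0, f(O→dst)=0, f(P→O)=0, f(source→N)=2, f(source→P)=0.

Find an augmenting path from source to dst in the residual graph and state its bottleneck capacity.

source→N→O→dst, bottleneck 1

Residual along source→N→O→dst: source→N: 2, N→O: 1, O→dst: 8.
Bottleneck = min = 1.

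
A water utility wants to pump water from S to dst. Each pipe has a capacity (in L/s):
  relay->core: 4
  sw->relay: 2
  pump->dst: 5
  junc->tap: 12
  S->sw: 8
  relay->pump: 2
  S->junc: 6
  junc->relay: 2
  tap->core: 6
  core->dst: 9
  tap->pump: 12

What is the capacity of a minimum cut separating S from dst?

8

Max flow = 8 (via 3 augmenting paths).
In the residual at optimum, the set reachable from S is {S, sw}.
Cut edges: S->junc (cap 6), sw->relay (cap 2). Sum = 8.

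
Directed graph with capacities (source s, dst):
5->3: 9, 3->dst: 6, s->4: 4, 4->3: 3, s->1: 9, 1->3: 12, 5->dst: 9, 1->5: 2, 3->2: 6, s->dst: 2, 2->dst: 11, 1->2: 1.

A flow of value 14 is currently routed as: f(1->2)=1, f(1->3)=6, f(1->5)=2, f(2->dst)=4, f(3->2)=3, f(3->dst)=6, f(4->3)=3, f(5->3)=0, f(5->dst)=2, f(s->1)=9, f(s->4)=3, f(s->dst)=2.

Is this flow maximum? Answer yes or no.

Yes

Residual reachable from s: {4, s}; dst is not reachable.
Saturated cut: s->1, s->dst, 4->3 with total capacity 14 = current flow value. Flow is maximum.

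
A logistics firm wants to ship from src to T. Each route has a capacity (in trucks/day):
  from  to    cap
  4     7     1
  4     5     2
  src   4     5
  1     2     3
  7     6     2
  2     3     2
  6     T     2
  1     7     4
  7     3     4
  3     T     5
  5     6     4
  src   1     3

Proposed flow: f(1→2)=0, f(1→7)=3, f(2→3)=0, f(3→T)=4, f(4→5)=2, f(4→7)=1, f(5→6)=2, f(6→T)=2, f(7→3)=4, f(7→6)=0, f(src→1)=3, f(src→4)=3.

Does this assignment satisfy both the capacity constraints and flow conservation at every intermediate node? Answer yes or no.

Every edge has 0 ≤ f(e) ≤ cap(e).
At each intermediate node, inflow equals outflow.

Yes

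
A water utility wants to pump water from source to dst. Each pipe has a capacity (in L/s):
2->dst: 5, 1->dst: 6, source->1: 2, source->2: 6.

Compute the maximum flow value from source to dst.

Augment source->2->dst: bottleneck 5. Total 5.
Augment source->1->dst: bottleneck 2. Total 7.
No augmenting path remains in the residual graph.

7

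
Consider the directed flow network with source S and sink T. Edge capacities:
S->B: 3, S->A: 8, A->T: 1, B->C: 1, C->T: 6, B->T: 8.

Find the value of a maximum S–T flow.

Augment S->B->T: bottleneck 3. Total 3.
Augment S->A->T: bottleneck 1. Total 4.
No augmenting path remains in the residual graph.

4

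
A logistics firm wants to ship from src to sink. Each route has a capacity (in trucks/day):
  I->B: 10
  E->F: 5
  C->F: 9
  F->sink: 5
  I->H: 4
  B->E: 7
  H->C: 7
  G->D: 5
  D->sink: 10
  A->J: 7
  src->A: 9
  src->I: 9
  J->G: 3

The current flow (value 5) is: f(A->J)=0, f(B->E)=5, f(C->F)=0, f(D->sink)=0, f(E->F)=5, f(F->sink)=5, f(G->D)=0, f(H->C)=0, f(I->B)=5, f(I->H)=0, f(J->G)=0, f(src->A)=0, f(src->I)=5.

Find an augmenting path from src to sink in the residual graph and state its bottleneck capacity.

Residual along src->A->J->G->D->sink: src->A: 9, A->J: 7, J->G: 3, G->D: 5, D->sink: 10.
Bottleneck = min = 3.

src->A->J->G->D->sink, bottleneck 3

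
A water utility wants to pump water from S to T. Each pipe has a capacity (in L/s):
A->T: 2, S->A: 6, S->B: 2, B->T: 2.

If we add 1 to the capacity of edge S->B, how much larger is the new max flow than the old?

Original max flow = 4.
Even with extra capacity on S->B, another cut of capacity 4 remains binding.
New max flow = 4. Increase = 0.

0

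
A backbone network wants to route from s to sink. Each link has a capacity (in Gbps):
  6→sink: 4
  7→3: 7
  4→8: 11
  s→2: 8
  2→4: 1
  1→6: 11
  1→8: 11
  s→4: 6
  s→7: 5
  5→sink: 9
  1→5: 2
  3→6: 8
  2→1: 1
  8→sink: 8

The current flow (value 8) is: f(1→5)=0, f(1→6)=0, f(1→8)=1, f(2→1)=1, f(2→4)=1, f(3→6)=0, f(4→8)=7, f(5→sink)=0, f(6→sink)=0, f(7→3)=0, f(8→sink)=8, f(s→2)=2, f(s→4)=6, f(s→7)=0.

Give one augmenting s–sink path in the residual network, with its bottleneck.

Residual along s→7→3→6→sink: s→7: 5, 7→3: 7, 3→6: 8, 6→sink: 4.
Bottleneck = min = 4.

s→7→3→6→sink, bottleneck 4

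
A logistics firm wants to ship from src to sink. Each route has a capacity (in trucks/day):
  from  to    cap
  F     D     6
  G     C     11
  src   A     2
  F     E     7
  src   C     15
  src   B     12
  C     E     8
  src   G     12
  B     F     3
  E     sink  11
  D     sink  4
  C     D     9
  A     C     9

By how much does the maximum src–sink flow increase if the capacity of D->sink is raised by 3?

Original max flow = 15.
After raising cap(D->sink), augmenting paths through that edge carry 3 more units.
New max flow = 18. Increase = 3.

3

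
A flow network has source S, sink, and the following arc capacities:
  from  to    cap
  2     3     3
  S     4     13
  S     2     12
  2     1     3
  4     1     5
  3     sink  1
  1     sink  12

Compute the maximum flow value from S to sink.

9

Augment S→2→3→sink: bottleneck 1. Total 1.
Augment S→2→1→sink: bottleneck 3. Total 4.
Augment S→4→1→sink: bottleneck 5. Total 9.
No augmenting path remains in the residual graph.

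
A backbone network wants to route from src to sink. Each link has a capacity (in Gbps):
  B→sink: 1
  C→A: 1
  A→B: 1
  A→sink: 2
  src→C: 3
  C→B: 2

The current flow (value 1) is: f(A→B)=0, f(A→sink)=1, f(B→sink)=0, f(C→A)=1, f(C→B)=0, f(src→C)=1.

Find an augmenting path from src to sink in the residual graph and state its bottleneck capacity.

src→C→B→sink, bottleneck 1

Residual along src→C→B→sink: src→C: 2, C→B: 2, B→sink: 1.
Bottleneck = min = 1.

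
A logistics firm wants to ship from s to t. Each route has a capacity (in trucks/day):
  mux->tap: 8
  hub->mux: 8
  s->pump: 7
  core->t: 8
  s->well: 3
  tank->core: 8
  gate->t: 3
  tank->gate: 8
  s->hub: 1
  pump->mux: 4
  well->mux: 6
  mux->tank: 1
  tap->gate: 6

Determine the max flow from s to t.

4

Augment s->well->mux->tank->core->t: bottleneck 1. Total 1.
Augment s->well->mux->tap->gate->t: bottleneck 2. Total 3.
Augment s->hub->mux->tap->gate->t: bottleneck 1. Total 4.
No augmenting path remains in the residual graph.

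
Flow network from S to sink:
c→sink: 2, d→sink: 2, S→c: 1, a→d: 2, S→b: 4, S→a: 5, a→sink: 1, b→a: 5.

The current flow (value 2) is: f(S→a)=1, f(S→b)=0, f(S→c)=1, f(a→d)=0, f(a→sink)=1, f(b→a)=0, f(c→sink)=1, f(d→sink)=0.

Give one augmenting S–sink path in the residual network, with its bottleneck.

Residual along S→a→d→sink: S→a: 4, a→d: 2, d→sink: 2.
Bottleneck = min = 2.

S→a→d→sink, bottleneck 2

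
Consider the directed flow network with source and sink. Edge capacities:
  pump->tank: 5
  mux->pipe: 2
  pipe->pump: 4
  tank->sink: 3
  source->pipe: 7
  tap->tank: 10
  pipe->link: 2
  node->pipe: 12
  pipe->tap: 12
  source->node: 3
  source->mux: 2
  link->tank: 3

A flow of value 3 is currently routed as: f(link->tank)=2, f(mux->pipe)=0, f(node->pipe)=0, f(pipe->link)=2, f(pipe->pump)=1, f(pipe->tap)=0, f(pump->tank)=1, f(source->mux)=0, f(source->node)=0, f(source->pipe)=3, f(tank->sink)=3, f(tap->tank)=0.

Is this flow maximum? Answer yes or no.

Residual reachable from source: {link, mux, node, pipe, pump, source, tank, tap}; sink is not reachable.
Saturated cut: tank->sink with total capacity 3 = current flow value. Flow is maximum.

Yes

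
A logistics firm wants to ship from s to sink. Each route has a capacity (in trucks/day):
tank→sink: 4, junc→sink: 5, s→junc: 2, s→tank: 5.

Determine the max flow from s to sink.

Augment s→junc→sink: bottleneck 2. Total 2.
Augment s→tank→sink: bottleneck 4. Total 6.
No augmenting path remains in the residual graph.

6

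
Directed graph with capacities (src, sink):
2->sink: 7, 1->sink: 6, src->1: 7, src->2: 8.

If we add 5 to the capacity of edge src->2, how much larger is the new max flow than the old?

Original max flow = 13.
Edge src->2 does not cross the min cut (source side {1, 2, src}), so extra capacity there cannot help.
New max flow = 13. Increase = 0.

0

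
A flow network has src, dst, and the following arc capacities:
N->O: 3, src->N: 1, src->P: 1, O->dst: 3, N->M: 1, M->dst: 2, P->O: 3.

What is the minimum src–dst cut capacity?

Max flow = 2 (via 2 augmenting paths).
In the residual at optimum, the set reachable from src is {src}.
Cut edges: src->P (cap 1), src->N (cap 1). Sum = 2.

2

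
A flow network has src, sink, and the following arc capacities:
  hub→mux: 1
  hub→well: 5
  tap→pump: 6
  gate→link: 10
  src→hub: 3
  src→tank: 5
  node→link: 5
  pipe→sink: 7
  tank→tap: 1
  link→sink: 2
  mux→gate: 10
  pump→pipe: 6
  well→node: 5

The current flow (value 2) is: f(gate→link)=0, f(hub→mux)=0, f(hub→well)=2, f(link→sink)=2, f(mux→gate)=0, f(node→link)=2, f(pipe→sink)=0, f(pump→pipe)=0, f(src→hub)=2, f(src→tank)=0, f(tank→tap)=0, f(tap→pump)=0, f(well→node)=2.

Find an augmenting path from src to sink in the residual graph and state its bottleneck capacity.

Residual along src→tank→tap→pump→pipe→sink: src→tank: 5, tank→tap: 1, tap→pump: 6, pump→pipe: 6, pipe→sink: 7.
Bottleneck = min = 1.

src→tank→tap→pump→pipe→sink, bottleneck 1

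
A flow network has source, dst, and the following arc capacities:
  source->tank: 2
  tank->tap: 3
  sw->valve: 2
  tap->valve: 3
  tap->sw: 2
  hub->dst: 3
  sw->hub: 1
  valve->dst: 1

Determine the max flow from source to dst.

2

Augment source->tank->tap->valve->dst: bottleneck 1. Total 1.
Augment source->tank->tap->sw->hub->dst: bottleneck 1. Total 2.
No augmenting path remains in the residual graph.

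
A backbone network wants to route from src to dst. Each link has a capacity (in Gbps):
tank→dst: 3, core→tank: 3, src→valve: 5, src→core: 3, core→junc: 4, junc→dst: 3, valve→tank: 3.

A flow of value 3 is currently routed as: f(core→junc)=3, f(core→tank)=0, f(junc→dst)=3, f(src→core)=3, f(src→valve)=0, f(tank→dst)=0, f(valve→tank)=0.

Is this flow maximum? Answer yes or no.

No

Residual path src→valve→tank→dst has bottleneck 3 > 0.
Pushing 3 along it raises the flow to 6, so the given flow is not maximum.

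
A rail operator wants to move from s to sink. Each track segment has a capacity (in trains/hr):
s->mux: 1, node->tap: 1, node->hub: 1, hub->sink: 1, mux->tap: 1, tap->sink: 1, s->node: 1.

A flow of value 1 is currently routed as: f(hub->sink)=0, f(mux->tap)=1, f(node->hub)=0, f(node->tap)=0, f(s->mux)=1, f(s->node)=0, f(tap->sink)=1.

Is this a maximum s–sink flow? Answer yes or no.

No

Residual path s->node->hub->sink has bottleneck 1 > 0.
Pushing 1 along it raises the flow to 2, so the given flow is not maximum.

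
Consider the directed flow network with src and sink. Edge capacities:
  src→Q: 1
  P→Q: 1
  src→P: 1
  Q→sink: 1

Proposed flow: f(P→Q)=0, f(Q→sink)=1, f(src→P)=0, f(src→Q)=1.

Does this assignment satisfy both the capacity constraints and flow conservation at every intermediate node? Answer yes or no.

Every edge has 0 ≤ f(e) ≤ cap(e).
At each intermediate node, inflow equals outflow.

Yes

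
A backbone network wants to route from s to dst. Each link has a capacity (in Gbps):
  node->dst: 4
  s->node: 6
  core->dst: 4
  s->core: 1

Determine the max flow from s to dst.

Augment s->core->dst: bottleneck 1. Total 1.
Augment s->node->dst: bottleneck 4. Total 5.
No augmenting path remains in the residual graph.

5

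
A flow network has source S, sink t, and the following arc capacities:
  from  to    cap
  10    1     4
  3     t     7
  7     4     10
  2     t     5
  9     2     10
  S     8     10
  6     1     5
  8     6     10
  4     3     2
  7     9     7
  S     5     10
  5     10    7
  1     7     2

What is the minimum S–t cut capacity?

2

Max flow = 2 (via 1 augmenting path).
In the residual at optimum, the set reachable from S is {1, 10, 5, 6, 8, S}.
Cut edges: 1->7 (cap 2). Sum = 2.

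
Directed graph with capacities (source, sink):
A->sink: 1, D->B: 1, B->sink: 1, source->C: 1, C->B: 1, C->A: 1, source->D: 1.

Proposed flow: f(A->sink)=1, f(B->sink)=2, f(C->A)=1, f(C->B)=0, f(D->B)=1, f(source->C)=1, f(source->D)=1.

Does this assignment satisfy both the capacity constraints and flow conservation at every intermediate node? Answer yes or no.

Capacity violated on B->sink: flow 2 > capacity 1.

No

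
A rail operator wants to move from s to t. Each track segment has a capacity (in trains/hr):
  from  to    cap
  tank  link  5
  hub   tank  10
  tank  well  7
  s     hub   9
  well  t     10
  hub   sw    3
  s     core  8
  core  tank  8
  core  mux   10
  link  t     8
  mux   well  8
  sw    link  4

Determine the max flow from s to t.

17

Augment s→hub→sw→link→t: bottleneck 3. Total 3.
Augment s→hub→tank→link→t: bottleneck 5. Total 8.
Augment s→hub→tank→well→t: bottleneck 1. Total 9.
Augment s→core→tank→well→t: bottleneck 6. Total 15.
Augment s→core→mux→well→t: bottleneck 2. Total 17.
No augmenting path remains in the residual graph.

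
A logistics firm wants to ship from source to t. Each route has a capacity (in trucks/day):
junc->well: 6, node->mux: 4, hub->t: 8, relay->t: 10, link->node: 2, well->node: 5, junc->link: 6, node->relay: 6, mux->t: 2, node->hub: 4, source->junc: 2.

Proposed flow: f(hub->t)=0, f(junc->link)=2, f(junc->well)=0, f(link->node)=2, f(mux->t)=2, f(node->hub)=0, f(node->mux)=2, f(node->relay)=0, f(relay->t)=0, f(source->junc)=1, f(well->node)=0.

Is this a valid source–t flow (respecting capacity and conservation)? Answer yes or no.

No

Conservation fails at junc: inflow 1 ≠ outflow 2.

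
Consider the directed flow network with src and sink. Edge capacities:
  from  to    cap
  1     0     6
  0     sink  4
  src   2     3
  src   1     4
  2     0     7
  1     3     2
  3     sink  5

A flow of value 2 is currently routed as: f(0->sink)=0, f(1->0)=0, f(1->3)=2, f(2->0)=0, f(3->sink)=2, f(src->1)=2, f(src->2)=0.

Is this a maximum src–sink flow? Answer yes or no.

Residual path src->1->0->sink has bottleneck 2 > 0.
Pushing 2 along it raises the flow to 4, so the given flow is not maximum.

No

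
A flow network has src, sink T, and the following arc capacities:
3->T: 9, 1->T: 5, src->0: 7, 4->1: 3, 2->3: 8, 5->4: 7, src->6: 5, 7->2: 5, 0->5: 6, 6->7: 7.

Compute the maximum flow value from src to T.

8

Augment src->6->7->2->3->T: bottleneck 5. Total 5.
Augment src->0->5->4->1->T: bottleneck 3. Total 8.
No augmenting path remains in the residual graph.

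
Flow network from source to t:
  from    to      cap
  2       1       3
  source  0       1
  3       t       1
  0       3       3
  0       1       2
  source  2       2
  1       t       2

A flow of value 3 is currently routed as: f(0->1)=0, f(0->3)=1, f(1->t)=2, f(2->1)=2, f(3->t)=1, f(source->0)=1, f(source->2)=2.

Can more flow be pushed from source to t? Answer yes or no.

Residual reachable from source: {source}; t is not reachable.
Saturated cut: source->2, source->0 with total capacity 3 = current flow value. Flow is maximum.

No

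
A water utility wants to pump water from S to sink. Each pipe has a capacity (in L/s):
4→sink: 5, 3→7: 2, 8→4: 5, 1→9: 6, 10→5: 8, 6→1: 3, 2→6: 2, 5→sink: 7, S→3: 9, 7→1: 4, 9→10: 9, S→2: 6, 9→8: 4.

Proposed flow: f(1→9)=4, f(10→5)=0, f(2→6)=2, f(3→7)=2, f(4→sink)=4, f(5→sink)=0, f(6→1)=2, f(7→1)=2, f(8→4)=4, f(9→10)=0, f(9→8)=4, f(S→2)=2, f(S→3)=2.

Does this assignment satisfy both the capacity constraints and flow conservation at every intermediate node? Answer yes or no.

Yes

Every edge has 0 ≤ f(e) ≤ cap(e).
At each intermediate node, inflow equals outflow.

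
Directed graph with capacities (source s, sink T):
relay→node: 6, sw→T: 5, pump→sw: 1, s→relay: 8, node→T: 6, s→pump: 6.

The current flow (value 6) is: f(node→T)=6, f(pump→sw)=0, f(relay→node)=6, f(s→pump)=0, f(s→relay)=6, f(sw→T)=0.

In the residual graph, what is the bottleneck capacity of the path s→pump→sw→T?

1

Residual capacities along the path: s→pump: 6, pump→sw: 1, sw→T: 5.
Minimum is 1.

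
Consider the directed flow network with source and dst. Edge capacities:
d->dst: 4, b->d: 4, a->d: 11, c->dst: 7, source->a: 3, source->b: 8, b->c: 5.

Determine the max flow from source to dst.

9

Augment source->b->c->dst: bottleneck 5. Total 5.
Augment source->b->d->dst: bottleneck 3. Total 8.
Augment source->a->d->dst: bottleneck 1. Total 9.
No augmenting path remains in the residual graph.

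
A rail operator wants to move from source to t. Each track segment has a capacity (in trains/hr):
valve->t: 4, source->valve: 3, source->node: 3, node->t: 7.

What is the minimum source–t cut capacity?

Max flow = 6 (via 2 augmenting paths).
In the residual at optimum, the set reachable from source is {source}.
Cut edges: source->valve (cap 3), source->node (cap 3). Sum = 6.

6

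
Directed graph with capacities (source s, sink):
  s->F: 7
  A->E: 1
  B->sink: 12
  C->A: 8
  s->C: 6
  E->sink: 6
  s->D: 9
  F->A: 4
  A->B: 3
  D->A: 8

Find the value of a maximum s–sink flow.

Augment s->F->A->E->sink: bottleneck 1. Total 1.
Augment s->F->A->B->sink: bottleneck 3. Total 4.
No augmenting path remains in the residual graph.

4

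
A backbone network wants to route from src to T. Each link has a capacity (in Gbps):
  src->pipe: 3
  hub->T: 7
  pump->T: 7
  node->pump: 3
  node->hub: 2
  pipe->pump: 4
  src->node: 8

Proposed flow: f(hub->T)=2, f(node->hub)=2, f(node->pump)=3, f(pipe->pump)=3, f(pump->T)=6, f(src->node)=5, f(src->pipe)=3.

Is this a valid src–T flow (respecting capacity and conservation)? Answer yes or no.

Yes

Every edge has 0 ≤ f(e) ≤ cap(e).
At each intermediate node, inflow equals outflow.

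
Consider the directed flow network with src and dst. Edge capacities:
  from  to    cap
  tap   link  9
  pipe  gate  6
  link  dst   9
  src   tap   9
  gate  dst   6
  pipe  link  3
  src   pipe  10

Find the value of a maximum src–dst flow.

15

Augment src→tap→link→dst: bottleneck 9. Total 9.
Augment src→pipe→gate→dst: bottleneck 6. Total 15.
No augmenting path remains in the residual graph.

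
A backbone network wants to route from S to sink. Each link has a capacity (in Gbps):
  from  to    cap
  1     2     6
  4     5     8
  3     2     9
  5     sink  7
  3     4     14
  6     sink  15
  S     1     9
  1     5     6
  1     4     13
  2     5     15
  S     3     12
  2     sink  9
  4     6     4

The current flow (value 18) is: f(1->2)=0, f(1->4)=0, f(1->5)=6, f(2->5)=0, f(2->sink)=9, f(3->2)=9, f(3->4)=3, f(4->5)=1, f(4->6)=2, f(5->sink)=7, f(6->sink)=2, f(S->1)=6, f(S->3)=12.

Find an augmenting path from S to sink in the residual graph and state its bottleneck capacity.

S->1->4->6->sink, bottleneck 2

Residual along S->1->4->6->sink: S->1: 3, 1->4: 13, 4->6: 2, 6->sink: 13.
Bottleneck = min = 2.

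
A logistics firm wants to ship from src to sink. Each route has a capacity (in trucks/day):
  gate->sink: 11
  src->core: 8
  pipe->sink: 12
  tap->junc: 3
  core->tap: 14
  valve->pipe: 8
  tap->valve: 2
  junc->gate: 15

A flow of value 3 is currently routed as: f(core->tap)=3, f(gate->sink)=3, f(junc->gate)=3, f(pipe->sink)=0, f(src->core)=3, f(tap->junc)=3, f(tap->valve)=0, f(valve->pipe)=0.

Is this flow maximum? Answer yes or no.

No

Residual path src->core->tap->valve->pipe->sink has bottleneck 2 > 0.
Pushing 2 along it raises the flow to 5, so the given flow is not maximum.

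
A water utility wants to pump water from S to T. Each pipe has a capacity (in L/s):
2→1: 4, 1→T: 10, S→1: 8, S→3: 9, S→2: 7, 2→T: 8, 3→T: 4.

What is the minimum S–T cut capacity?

Max flow = 19 (via 3 augmenting paths).
In the residual at optimum, the set reachable from S is {3, S}.
Cut edges: S→2 (cap 7), S→1 (cap 8), 3→T (cap 4). Sum = 19.

19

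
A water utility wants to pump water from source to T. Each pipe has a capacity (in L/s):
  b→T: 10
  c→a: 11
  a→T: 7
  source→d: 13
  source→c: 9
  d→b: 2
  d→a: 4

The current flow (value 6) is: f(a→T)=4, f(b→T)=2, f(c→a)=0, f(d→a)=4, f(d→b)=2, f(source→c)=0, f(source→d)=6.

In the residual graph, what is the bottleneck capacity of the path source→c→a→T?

3

Residual capacities along the path: source→c: 9, c→a: 11, a→T: 3.
Minimum is 3.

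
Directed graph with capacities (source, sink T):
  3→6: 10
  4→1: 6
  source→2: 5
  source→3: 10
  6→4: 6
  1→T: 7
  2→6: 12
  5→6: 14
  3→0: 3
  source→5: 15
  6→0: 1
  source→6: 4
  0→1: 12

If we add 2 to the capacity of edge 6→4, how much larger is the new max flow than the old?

0

Original max flow = 7.
Edge 6→4 does not cross the min cut (source side {0, 1, 2, 3, 4, 5, 6, source}), so extra capacity there cannot help.
New max flow = 7. Increase = 0.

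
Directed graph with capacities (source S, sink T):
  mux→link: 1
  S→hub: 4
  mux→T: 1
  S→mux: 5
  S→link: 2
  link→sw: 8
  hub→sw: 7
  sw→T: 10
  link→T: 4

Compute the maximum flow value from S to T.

Augment S→mux→T: bottleneck 1. Total 1.
Augment S→link→T: bottleneck 2. Total 3.
Augment S→hub→sw→T: bottleneck 4. Total 7.
Augment S→mux→link→T: bottleneck 1. Total 8.
No augmenting path remains in the residual graph.

8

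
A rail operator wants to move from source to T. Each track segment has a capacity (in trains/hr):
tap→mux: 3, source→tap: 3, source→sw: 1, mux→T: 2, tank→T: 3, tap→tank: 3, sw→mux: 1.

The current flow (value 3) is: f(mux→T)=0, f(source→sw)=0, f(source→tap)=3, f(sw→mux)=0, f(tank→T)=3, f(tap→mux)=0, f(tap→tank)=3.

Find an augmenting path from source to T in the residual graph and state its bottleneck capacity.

Residual along source→sw→mux→T: source→sw: 1, sw→mux: 1, mux→T: 2.
Bottleneck = min = 1.

source→sw→mux→T, bottleneck 1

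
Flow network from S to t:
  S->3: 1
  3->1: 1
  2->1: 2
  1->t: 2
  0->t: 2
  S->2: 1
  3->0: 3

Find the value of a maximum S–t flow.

Augment S->2->1->t: bottleneck 1. Total 1.
Augment S->3->1->t: bottleneck 1. Total 2.
No augmenting path remains in the residual graph.

2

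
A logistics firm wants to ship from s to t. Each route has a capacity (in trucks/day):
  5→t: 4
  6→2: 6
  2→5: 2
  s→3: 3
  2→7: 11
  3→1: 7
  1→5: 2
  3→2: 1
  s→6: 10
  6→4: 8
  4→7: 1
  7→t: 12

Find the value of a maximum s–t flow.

Augment s→3→1→5→t: bottleneck 2. Total 2.
Augment s→3→2→5→t: bottleneck 1. Total 3.
Augment s→6→2→5→t: bottleneck 1. Total 4.
Augment s→6→2→7→t: bottleneck 5. Total 9.
Augment s→6→4→7→t: bottleneck 1. Total 10.
No augmenting path remains in the residual graph.

10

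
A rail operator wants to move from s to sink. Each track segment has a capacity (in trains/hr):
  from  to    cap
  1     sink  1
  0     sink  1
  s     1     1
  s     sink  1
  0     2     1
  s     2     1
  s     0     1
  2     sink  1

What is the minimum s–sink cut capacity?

4

Max flow = 4 (via 4 augmenting paths).
In the residual at optimum, the set reachable from s is {s}.
Cut edges: s->0 (cap 1), s->2 (cap 1), s->1 (cap 1), s->sink (cap 1). Sum = 4.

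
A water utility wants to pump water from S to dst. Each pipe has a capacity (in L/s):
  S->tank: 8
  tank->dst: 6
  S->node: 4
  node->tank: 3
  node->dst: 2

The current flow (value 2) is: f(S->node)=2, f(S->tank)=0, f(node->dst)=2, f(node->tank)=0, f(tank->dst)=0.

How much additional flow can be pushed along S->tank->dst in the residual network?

Residual capacities along the path: S->tank: 8, tank->dst: 6.
Minimum is 6.

6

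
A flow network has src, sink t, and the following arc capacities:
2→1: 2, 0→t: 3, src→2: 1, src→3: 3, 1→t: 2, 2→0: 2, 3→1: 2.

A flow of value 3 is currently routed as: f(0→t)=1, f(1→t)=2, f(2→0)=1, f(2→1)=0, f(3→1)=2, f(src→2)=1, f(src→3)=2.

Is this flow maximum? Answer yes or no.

Residual reachable from src: {3, src}; t is not reachable.
Saturated cut: src→2, 3→1 with total capacity 3 = current flow value. Flow is maximum.

Yes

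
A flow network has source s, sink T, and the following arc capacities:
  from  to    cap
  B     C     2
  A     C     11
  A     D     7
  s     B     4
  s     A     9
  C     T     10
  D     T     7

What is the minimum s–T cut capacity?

11

Max flow = 11 (via 3 augmenting paths).
In the residual at optimum, the set reachable from s is {B, s}.
Cut edges: s→A (cap 9), B→C (cap 2). Sum = 11.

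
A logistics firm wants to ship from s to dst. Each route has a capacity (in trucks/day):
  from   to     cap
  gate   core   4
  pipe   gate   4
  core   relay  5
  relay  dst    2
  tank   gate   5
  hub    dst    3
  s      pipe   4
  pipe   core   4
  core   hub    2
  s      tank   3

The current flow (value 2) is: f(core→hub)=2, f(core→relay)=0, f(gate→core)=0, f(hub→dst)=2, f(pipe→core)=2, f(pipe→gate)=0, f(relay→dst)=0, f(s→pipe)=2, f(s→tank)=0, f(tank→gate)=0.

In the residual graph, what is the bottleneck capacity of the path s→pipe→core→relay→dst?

2

Residual capacities along the path: s→pipe: 2, pipe→core: 2, core→relay: 5, relay→dst: 2.
Minimum is 2.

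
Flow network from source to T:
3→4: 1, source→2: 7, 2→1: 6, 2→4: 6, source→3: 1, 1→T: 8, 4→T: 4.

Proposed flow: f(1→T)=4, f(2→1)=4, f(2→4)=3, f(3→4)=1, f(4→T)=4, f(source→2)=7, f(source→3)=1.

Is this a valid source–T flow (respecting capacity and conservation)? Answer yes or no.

Yes

Every edge has 0 ≤ f(e) ≤ cap(e).
At each intermediate node, inflow equals outflow.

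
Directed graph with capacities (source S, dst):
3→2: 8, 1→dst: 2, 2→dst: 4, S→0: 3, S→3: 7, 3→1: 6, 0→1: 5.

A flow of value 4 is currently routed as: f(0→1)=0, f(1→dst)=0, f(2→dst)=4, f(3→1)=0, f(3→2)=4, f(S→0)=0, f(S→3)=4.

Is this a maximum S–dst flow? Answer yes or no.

No

Residual path S→3→1→dst has bottleneck 2 > 0.
Pushing 2 along it raises the flow to 6, so the given flow is not maximum.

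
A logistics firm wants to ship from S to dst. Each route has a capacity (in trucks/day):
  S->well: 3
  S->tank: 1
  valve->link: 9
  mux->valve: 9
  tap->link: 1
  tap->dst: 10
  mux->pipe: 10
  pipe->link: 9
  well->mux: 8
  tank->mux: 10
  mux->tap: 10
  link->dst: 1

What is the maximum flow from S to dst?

Augment S->well->mux->tap->dst: bottleneck 3. Total 3.
Augment S->tank->mux->tap->dst: bottleneck 1. Total 4.
No augmenting path remains in the residual graph.

4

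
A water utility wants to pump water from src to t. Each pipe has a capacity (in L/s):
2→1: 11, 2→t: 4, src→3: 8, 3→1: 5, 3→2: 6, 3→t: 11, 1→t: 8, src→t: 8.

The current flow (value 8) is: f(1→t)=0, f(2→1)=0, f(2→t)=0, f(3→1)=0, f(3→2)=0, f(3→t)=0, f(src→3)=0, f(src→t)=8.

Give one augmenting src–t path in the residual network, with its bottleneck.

Residual along src→3→t: src→3: 8, 3→t: 11.
Bottleneck = min = 8.

src→3→t, bottleneck 8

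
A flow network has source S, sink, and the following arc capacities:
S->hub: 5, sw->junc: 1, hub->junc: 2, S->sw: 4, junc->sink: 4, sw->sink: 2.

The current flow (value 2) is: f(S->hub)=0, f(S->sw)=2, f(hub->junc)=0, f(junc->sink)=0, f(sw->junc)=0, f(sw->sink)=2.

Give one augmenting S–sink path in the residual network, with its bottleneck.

Residual along S->sw->junc->sink: S->sw: 2, sw->junc: 1, junc->sink: 4.
Bottleneck = min = 1.

S->sw->junc->sink, bottleneck 1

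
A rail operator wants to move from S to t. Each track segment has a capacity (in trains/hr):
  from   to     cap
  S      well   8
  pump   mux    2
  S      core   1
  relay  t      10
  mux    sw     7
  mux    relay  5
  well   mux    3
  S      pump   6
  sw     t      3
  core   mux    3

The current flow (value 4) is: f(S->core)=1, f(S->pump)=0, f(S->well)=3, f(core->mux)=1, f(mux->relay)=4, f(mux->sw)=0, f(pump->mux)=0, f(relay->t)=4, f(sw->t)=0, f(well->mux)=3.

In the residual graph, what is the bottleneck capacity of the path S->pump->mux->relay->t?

Residual capacities along the path: S->pump: 6, pump->mux: 2, mux->relay: 1, relay->t: 6.
Minimum is 1.

1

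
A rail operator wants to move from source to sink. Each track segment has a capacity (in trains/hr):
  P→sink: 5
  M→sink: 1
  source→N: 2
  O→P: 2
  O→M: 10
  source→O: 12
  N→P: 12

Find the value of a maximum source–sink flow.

5

Augment source→N→P→sink: bottleneck 2. Total 2.
Augment source→O→P→sink: bottleneck 2. Total 4.
Augment source→O→M→sink: bottleneck 1. Total 5.
No augmenting path remains in the residual graph.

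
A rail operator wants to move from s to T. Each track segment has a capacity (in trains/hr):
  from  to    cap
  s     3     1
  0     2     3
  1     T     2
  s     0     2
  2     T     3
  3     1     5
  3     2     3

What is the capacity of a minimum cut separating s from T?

3

Max flow = 3 (via 2 augmenting paths).
In the residual at optimum, the set reachable from s is {s}.
Cut edges: s->0 (cap 2), s->3 (cap 1). Sum = 3.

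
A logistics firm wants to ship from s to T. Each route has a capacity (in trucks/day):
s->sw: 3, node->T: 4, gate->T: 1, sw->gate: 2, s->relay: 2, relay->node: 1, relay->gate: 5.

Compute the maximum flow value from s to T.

2

Augment s->relay->node->T: bottleneck 1. Total 1.
Augment s->relay->gate->T: bottleneck 1. Total 2.
No augmenting path remains in the residual graph.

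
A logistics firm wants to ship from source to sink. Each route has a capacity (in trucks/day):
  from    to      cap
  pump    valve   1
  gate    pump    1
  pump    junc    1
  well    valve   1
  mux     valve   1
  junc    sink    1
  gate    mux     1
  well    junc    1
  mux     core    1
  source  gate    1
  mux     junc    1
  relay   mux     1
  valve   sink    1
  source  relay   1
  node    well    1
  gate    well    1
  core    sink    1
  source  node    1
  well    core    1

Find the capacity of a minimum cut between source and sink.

3

Max flow = 3 (via 3 augmenting paths).
In the residual at optimum, the set reachable from source is {source}.
Cut edges: source->gate (cap 1), source->relay (cap 1), source->node (cap 1). Sum = 3.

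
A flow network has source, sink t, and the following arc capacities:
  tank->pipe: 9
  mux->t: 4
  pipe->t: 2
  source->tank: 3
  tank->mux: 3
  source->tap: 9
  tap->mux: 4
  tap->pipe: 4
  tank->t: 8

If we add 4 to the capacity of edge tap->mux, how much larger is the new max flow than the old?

0

Original max flow = 9.
Even with extra capacity on tap->mux, another cut of capacity 9 remains binding.
New max flow = 9. Increase = 0.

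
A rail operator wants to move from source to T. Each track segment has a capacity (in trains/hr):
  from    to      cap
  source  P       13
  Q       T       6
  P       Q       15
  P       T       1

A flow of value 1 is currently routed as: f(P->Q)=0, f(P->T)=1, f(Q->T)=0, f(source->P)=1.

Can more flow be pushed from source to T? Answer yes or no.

Yes

Residual path source->P->Q->T has bottleneck 6 > 0.
Pushing 6 along it raises the flow to 7, so the given flow is not maximum.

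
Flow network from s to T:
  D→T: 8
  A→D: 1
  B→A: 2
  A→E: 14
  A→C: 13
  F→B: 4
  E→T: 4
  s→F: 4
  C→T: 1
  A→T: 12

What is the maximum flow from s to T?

Augment s→F→B→A→T: bottleneck 2. Total 2.
No augmenting path remains in the residual graph.

2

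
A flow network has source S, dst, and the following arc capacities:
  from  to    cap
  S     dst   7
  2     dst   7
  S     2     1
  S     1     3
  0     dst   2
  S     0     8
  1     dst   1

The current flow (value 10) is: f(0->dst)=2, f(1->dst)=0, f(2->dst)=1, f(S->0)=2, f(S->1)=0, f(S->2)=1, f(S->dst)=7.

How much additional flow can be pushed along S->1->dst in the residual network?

Residual capacities along the path: S->1: 3, 1->dst: 1.
Minimum is 1.

1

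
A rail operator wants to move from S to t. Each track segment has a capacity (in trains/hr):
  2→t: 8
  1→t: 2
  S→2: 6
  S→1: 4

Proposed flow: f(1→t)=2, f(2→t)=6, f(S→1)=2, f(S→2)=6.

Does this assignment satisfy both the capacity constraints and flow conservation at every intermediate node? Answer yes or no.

Every edge has 0 ≤ f(e) ≤ cap(e).
At each intermediate node, inflow equals outflow.

Yes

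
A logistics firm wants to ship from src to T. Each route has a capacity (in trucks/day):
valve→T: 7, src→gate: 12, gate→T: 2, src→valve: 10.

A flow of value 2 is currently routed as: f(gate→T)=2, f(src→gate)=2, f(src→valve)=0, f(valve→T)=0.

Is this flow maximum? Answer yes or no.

Residual path src→valve→T has bottleneck 7 > 0.
Pushing 7 along it raises the flow to 9, so the given flow is not maximum.

No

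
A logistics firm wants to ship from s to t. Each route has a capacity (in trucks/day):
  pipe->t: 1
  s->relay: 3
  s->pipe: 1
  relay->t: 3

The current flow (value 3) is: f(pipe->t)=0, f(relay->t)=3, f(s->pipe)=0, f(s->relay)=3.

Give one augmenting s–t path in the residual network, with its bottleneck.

Residual along s->pipe->t: s->pipe: 1, pipe->t: 1.
Bottleneck = min = 1.

s->pipe->t, bottleneck 1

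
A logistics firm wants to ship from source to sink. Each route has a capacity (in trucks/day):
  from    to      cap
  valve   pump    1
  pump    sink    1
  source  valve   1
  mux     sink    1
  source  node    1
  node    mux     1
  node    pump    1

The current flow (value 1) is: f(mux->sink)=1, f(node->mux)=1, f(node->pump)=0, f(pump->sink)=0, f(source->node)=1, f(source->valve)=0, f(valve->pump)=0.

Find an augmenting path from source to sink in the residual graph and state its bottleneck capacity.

source->valve->pump->sink, bottleneck 1

Residual along source->valve->pump->sink: source->valve: 1, valve->pump: 1, pump->sink: 1.
Bottleneck = min = 1.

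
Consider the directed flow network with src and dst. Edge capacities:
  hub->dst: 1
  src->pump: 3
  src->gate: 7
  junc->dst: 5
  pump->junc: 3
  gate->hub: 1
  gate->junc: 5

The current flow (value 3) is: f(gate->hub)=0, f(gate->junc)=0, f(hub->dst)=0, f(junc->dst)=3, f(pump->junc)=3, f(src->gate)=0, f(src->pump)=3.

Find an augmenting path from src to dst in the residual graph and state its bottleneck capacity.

src->gate->junc->dst, bottleneck 2

Residual along src->gate->junc->dst: src->gate: 7, gate->junc: 5, junc->dst: 2.
Bottleneck = min = 2.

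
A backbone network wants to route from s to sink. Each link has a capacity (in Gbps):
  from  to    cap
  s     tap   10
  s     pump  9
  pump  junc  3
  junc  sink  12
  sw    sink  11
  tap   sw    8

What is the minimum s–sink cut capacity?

Max flow = 11 (via 2 augmenting paths).
In the residual at optimum, the set reachable from s is {pump, s, tap}.
Cut edges: pump->junc (cap 3), tap->sw (cap 8). Sum = 11.

11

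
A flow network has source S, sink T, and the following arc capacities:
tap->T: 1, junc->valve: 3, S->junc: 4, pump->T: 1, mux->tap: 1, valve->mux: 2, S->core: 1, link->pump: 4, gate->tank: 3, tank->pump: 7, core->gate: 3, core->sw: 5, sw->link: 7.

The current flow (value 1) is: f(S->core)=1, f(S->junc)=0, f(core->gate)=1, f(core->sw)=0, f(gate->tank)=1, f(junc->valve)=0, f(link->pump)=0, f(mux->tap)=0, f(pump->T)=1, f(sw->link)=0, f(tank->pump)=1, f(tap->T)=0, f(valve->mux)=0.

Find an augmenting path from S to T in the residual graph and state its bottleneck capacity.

Residual along S->junc->valve->mux->tap->T: S->junc: 4, junc->valve: 3, valve->mux: 2, mux->tap: 1, tap->T: 1.
Bottleneck = min = 1.

S->junc->valve->mux->tap->T, bottleneck 1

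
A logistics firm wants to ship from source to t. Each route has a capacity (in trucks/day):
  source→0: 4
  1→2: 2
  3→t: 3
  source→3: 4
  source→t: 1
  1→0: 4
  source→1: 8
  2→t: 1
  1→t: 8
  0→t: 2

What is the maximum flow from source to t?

Augment source→t: bottleneck 1. Total 1.
Augment source→1→t: bottleneck 8. Total 9.
Augment source→3→t: bottleneck 3. Total 12.
Augment source→0→t: bottleneck 2. Total 14.
No augmenting path remains in the residual graph.

14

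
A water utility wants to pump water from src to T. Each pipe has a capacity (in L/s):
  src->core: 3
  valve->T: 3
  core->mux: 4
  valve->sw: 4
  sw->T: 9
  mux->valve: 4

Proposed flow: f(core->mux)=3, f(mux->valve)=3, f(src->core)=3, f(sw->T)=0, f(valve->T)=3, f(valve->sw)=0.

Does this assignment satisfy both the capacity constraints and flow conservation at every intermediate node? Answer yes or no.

Every edge has 0 ≤ f(e) ≤ cap(e).
At each intermediate node, inflow equals outflow.

Yes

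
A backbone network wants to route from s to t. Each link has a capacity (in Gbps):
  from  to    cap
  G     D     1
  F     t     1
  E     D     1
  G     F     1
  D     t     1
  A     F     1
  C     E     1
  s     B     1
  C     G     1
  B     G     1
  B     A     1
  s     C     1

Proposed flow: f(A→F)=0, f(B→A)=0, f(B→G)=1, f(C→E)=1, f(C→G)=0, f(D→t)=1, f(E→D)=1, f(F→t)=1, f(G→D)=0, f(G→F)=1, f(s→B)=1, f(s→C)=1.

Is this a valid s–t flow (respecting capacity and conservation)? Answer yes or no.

Every edge has 0 ≤ f(e) ≤ cap(e).
At each intermediate node, inflow equals outflow.

Yes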